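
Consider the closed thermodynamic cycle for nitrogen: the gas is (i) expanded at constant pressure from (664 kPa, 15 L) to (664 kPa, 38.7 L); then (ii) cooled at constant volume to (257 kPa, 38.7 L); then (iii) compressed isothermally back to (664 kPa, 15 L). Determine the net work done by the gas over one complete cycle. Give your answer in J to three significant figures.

W_net ≈ 6310 J

Leg (i): W = PΔV = (664)(38.7 − 15) = 15737 J.
Leg (ii): W = 0.
Leg (iii): W = PᵢVᵢ ln(V_f/Vᵢ) = (9946) ln(15/38.7) = -9427 J.
W_net = 15737 − 9427 = 6310 J.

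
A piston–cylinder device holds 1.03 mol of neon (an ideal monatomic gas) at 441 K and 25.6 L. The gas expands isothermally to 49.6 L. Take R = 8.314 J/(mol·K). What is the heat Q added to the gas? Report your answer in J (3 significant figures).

Q ≈ 2500 J

Isothermal ⇒ ΔU = 0, so Q = W = nRT ln(V₂/V₁).
Q = (1.03)(8.314)(441) ln(49.6/25.6) = 3776 × 0.6614 = 2498 J.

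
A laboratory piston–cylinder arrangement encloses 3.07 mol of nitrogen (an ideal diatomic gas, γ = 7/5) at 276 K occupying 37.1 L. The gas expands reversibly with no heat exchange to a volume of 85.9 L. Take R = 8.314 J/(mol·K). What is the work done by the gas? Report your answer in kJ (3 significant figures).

Adiabatic: TV^(γ−1) = const with γ = 7/5.
T₂ = T₁ (V₁/V₂)^(γ−1) = 276 × (37.1/85.9)^0.4 = 276 × 0.7147 = 197.3 K.
W_by = nCᵥ(T₁ − T₂) = (3.07)(20.79)(276 − 197.3) = 5024 J.

W ≈ 5.02 kJ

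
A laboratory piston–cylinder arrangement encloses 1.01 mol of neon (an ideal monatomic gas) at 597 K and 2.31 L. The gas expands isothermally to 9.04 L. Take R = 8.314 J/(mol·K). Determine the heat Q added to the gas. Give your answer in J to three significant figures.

Q ≈ 6840 J

Isothermal ⇒ ΔU = 0, so Q = W = nRT ln(V₂/V₁).
Q = (1.01)(8.314)(597) ln(9.04/2.31) = 5013 × 1.364 = 6840 J.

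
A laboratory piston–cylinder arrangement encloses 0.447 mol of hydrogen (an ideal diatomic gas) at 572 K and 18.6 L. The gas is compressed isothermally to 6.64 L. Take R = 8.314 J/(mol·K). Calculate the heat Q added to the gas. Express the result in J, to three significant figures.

Q ≈ -2190 J

Isothermal ⇒ ΔU = 0, so Q = W = nRT ln(V₂/V₁).
Q = (0.447)(8.314)(572) ln(6.64/18.6) = 2126 × -1.03 = -2190 J.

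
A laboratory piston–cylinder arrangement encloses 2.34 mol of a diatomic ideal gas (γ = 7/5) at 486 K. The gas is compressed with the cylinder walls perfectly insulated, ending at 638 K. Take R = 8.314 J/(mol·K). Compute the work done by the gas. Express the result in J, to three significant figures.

W ≈ -7390 J

Adiabatic ⇒ Q = 0, so W_by = −ΔU = nCᵥ(T₁ − T₂).
Cᵥ = 5R/2 = 20.79 J/(mol·K).
W = (2.34)(20.79)(486 − 638) = -7393 J.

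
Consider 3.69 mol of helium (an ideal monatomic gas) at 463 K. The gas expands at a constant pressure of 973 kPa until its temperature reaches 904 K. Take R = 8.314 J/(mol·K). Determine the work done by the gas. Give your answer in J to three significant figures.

Isobaric: W = P ΔV = nR ΔT.
W = (3.69)(8.314)(904 − 463) = 13529 J.

W ≈ 13500 J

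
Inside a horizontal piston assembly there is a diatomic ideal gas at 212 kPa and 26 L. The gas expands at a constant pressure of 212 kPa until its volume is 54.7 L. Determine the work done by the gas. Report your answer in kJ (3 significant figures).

W ≈ 6.08 kJ

Isobaric: W = P ΔV.
W = (212 kPa)(54.7 − 26 L) = (212)(28.7) = 6084 J.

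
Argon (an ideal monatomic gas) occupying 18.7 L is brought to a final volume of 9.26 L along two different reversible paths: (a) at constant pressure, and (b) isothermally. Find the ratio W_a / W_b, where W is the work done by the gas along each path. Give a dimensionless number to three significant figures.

W_a / W_b ≈ 0.718

Path (a) isobaric: W = P₁(V₂ − V₁) → W_a/(P₁V₁) = -0.5048.
Path (b) isothermal: W = P₁V₁ ln(V₂/V₁) → W_b/(P₁V₁) = -0.7028.
W_a / W_b = -0.5048 / -0.7028 = 0.7183.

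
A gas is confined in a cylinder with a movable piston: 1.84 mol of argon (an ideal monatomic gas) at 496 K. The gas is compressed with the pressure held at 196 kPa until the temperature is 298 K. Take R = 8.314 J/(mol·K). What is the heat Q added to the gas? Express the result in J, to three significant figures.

Q ≈ -7570 J

Isobaric: W = nRΔT = (1.84)(8.314)(-198) = -3029 J.
ΔU = nCᵥΔT with Cᵥ = 3R/2: ΔU = (1.84)(12.47)(-198) = -4543 J.
Q = ΔU + W = -4543 − 3029 = -7572 J.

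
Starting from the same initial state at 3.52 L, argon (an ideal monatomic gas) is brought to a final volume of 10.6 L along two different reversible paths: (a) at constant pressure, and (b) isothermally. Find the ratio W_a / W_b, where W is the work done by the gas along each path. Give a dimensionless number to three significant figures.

Path (a) isobaric: W = P₁(V₂ − V₁) → W_a/(P₁V₁) = 2.011.
Path (b) isothermal: W = P₁V₁ ln(V₂/V₁) → W_b/(P₁V₁) = 1.102.
W_a / W_b = 2.011 / 1.102 = 1.825.

W_a / W_b ≈ 1.82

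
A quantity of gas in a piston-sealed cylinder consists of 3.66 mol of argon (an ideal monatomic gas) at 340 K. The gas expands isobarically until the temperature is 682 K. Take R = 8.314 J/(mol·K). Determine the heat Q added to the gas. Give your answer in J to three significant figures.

Q ≈ 26000 J

Isobaric: W = nRΔT = (3.66)(8.314)(342) = 10407 J.
ΔU = nCᵥΔT with Cᵥ = 3R/2: ΔU = (3.66)(12.47)(342) = 15610 J.
Q = ΔU + W = 15610 + 10407 = 26017 J.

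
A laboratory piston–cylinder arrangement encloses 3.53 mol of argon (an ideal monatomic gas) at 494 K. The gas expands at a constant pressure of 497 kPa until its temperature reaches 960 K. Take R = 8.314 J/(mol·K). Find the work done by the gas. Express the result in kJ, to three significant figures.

Isobaric: W = P ΔV = nR ΔT.
W = (3.53)(8.314)(960 − 494) = 13676 J.

W ≈ 13.7 kJ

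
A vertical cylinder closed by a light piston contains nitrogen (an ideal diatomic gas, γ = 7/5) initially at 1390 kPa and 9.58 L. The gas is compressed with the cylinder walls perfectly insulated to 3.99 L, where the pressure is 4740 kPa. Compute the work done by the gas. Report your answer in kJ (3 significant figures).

Adiabatic: W = (P₁V₁ − P₂V₂)/(γ − 1) with γ = 7/5.
P₁V₁ = 13316 J, P₂V₂ = 18913 J.
W = (13316 − 18913) / 0.4 = -13991 J.

W ≈ -14.0 kJ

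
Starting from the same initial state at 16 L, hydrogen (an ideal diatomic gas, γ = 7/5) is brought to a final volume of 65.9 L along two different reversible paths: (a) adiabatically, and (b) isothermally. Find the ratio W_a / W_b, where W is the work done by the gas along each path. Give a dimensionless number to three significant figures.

W_a / W_b ≈ 0.764

Path (a) adiabatic: W = P₁V₁(1 − (V₁/V₂)^(γ−1))/(γ−1) → W_a/(P₁V₁) = 1.081.
Path (b) isothermal: W = P₁V₁ ln(V₂/V₁) → W_b/(P₁V₁) = 1.416.
W_a / W_b = 1.081 / 1.416 = 0.7635.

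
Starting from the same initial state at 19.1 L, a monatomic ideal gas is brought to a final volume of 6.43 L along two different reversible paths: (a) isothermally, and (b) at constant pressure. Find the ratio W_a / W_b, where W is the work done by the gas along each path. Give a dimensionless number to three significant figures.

Path (a) isothermal: W = P₁V₁ ln(V₂/V₁) → W_a/(P₁V₁) = -1.089.
Path (b) isobaric: W = P₁(V₂ − V₁) → W_b/(P₁V₁) = -0.6634.
W_a / W_b = -1.089 / -0.6634 = 1.641.

W_a / W_b ≈ 1.64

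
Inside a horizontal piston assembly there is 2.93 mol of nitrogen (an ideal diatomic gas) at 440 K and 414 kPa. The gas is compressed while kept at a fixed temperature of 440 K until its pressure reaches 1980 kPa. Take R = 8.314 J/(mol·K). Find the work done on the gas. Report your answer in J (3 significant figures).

Isothermal process: W = nRT ln(V₂/V₁) = nRT ln(P₁/P₂).
W = (2.93)(8.314)(440) × ln(414/1980)
  = 10718 × ln(0.2091) = 10718 × -1.565
W_by_gas = -16774 J; work on gas = −W_by = 16774 J.

W ≈ 16800 J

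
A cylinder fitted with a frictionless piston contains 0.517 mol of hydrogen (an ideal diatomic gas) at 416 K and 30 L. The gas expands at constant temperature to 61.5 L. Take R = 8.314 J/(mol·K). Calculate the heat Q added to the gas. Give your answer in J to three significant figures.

Isothermal ⇒ ΔU = 0, so Q = W = nRT ln(V₂/V₁).
Q = (0.517)(8.314)(416) ln(61.5/30) = 1788 × 0.7178 = 1284 J.

Q ≈ 1280 J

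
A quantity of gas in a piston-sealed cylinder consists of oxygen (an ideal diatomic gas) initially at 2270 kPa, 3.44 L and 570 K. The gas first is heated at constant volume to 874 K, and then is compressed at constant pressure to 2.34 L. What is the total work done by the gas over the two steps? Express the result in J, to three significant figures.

Step 1 (isochoric): W = 0 (constant volume).
After step 1: P = 3481 kPa (V unchanged).
Step 2 (isobaric): W = PΔV = (3481 kPa)(2.34 − 3.44 L) = -3829 J.
W_total = 0 − 3829 = -3829 J.

W_total ≈ -3830 J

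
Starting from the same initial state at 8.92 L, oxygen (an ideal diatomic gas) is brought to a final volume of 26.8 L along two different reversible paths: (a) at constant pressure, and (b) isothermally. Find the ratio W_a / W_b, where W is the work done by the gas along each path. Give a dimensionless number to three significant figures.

Path (a) isobaric: W = P₁(V₂ − V₁) → W_a/(P₁V₁) = 2.004.
Path (b) isothermal: W = P₁V₁ ln(V₂/V₁) → W_b/(P₁V₁) = 1.1.
W_a / W_b = 2.004 / 1.1 = 1.822.

W_a / W_b ≈ 1.82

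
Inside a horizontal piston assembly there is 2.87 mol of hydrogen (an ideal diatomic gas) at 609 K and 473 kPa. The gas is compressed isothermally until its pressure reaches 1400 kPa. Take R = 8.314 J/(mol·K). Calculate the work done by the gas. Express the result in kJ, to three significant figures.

W ≈ -15.8 kJ

Isothermal process: W = nRT ln(V₂/V₁) = nRT ln(P₁/P₂).
W = (2.87)(8.314)(609) × ln(473/1400)
  = 14531 × ln(0.3379) = 14531 × -1.085
W_by_gas = -15769 J.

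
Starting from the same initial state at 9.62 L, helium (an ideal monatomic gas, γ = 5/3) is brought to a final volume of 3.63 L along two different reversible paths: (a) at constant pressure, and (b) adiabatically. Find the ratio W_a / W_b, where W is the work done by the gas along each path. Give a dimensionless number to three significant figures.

W_a / W_b ≈ 0.454

Path (a) isobaric: W = P₁(V₂ − V₁) → W_a/(P₁V₁) = -0.6227.
Path (b) adiabatic: W = P₁V₁(1 − (V₁/V₂)^(γ−1))/(γ−1) → W_b/(P₁V₁) = -1.373.
W_a / W_b = -0.6227 / -1.373 = 0.4536.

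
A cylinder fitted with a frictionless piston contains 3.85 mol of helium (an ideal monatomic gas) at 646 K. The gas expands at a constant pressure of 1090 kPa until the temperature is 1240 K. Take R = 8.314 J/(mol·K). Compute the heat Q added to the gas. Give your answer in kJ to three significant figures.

Isobaric: W = nRΔT = (3.85)(8.314)(594) = 19013 J.
ΔU = nCᵥΔT with Cᵥ = 3R/2: ΔU = (3.85)(12.47)(594) = 28520 J.
Q = ΔU + W = 28520 + 19013 = 47533 J.

Q ≈ 47.5 kJ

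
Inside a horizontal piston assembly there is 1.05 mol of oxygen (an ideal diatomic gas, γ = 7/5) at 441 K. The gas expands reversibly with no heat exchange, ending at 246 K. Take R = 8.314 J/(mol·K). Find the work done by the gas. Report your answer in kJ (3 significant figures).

Adiabatic ⇒ Q = 0, so W_by = −ΔU = nCᵥ(T₁ − T₂).
Cᵥ = 5R/2 = 20.79 J/(mol·K).
W = (1.05)(20.79)(441 − 246) = 4256 J.

W ≈ 4.26 kJ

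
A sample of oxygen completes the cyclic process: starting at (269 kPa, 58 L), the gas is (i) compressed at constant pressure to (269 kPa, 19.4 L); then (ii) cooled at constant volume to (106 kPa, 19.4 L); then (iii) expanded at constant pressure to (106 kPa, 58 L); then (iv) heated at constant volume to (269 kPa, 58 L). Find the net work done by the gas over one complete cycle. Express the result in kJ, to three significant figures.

Constant-volume legs do no work.
W(i) = (269)(19.4 − 58) = -10383 J; W(iii) = (106)(58 − 19.4) = 4092 J.
W_net = -10383 + 4092 = -6292 J (the counter-clockwise enclosed area).

W_net ≈ -6.29 kJ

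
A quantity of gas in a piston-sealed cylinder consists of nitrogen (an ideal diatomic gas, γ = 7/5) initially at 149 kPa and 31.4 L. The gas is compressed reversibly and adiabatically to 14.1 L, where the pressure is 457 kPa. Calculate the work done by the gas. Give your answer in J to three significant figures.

W ≈ -4410 J

Adiabatic: W = (P₁V₁ − P₂V₂)/(γ − 1) with γ = 7/5.
P₁V₁ = 4679 J, P₂V₂ = 6444 J.
W = (4679 − 6444) / 0.4 = -4413 J.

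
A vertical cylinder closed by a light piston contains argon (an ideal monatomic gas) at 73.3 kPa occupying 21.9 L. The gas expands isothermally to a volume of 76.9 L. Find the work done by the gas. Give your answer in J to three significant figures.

W ≈ 2020 J

Isothermal: W = nRT ln(V₂/V₁) = P₁V₁ ln(V₂/V₁).
P₁V₁ = (73.3 kPa)(21.9 L) = 1605 J.
W = 1605 × ln(76.9/21.9) = 1605 × 1.256
W_by_gas = 2016 J.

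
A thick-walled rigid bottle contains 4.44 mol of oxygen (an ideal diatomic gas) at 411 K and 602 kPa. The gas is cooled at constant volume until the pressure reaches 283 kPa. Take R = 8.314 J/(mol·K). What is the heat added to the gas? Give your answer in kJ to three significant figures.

Constant volume ⇒ W = 0, so Q = ΔU = nCᵥΔT with Cᵥ = 5R/2 = 20.79 J/(mol·K).
At constant V, T₂/T₁ = P₂/P₁ ⇒ ΔT = T₁(P₂/P₁ − 1) = 411·(283/602 − 1) = -217.8 K.
ΔU = (4.44)(20.79)(-217.8) = -20099 J.

Q ≈ -20.1 kJ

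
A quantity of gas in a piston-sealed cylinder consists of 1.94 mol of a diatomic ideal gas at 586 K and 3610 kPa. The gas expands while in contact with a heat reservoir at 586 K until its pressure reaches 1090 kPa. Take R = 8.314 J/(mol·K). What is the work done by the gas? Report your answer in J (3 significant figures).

W ≈ 11300 J

Isothermal process: W = nRT ln(V₂/V₁) = nRT ln(P₁/P₂).
W = (1.94)(8.314)(586) × ln(3610/1090)
  = 9452 × ln(3.312) = 9452 × 1.198
W_by_gas = 11319 J.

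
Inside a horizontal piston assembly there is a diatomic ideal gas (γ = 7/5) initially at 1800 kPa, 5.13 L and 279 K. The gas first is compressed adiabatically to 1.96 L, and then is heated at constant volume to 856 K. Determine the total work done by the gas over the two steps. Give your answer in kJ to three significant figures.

W_total ≈ -10.8 kJ

Step 1 (adiabatic): W = (P₁V₁ − P₂V₂)/(γ−1) = (9234 − 13569)/0.4 = -10836 J.
Step 2 (isochoric): W = 0 (constant volume).
W_total = -10836 + 0 = -10836 J.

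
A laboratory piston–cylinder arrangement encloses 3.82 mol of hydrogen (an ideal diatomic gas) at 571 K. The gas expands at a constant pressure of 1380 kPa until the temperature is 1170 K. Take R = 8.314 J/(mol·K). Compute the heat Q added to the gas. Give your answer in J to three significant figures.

Q ≈ 66600 J

Isobaric: W = nRΔT = (3.82)(8.314)(599) = 19024 J.
ΔU = nCᵥΔT with Cᵥ = 5R/2: ΔU = (3.82)(20.79)(599) = 47560 J.
Q = ΔU + W = 47560 + 19024 = 66584 J.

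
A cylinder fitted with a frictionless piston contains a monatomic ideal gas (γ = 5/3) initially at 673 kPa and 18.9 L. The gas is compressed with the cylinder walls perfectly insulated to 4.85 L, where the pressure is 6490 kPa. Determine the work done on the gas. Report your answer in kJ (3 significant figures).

Adiabatic: W = (P₁V₁ − P₂V₂)/(γ − 1) with γ = 5/3.
P₁V₁ = 12720 J, P₂V₂ = 31476 J.
W = (12720 − 31476) / 0.6667 = -28135 J.
Work on gas = −W_by = 28135 J.

W ≈ 28.1 kJ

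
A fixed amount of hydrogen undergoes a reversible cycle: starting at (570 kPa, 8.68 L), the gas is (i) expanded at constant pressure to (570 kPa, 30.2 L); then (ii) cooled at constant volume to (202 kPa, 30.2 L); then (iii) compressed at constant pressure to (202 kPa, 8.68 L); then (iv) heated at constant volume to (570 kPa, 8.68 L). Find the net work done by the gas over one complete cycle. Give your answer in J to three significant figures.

W_net ≈ 7920 J

Constant-volume legs do no work.
W(i) = (570)(30.2 − 8.68) = 12266 J; W(iii) = (202)(8.68 − 30.2) = -4347 J.
W_net = 12266 − 4347 = 7919 J (the clockwise enclosed area).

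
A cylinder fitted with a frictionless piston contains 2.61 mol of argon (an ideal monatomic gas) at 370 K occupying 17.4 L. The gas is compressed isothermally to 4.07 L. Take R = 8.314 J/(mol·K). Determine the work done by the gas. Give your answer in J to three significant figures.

W ≈ -11700 J

Isothermal: W = nRT ln(V₂/V₁).
W = (2.61)(8.314)(370) × ln(4.07/17.4)
  = 8029 × -1.453
W_by_gas = -11665 J.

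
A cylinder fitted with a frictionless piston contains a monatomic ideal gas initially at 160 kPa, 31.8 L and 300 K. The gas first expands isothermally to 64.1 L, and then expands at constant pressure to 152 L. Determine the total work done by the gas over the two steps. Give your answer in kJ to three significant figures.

Step 1 (isothermal): W = P₁V₁ ln(V₂/V₁) = (5088) ln(64.1/31.8) = 3567 J.
After step 1: P = 79.38 kPa, V = 64.1 L, T = 300 K.
Step 2 (isobaric): W = PΔV = (79.38 kPa)(152 − 64.1 L) = 6977 J.
W_total = 3567 + 6977 = 10544 J.

W_total ≈ 10.5 kJ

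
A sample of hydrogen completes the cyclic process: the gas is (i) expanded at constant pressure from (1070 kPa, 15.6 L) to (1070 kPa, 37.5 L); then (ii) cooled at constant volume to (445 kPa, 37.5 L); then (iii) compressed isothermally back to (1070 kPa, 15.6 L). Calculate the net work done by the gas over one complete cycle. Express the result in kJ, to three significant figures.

W_net ≈ 8.80 kJ

Leg (i): W = PΔV = (1070)(37.5 − 15.6) = 23433 J.
Leg (ii): W = 0.
Leg (iii): W = PᵢVᵢ ln(V_f/Vᵢ) = (16688) ln(15.6/37.5) = -14636 J.
W_net = 23433 − 14636 = 8797 J.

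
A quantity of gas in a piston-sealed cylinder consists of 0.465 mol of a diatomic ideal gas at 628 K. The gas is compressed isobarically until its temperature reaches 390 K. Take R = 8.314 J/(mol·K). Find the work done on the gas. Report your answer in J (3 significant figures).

W ≈ 920 J

Isobaric: W = P ΔV = nR ΔT.
W = (0.465)(8.314)(390 − 628) = -920.1 J.
Work on gas = −W_by = 920.1 J.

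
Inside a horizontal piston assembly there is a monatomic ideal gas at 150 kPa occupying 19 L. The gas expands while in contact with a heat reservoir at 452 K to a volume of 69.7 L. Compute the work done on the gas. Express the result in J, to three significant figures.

W ≈ -3700 J

Isothermal: W = nRT ln(V₂/V₁) = P₁V₁ ln(V₂/V₁).
P₁V₁ = (150 kPa)(19 L) = 2850 J.
W = 2850 × ln(69.7/19) = 2850 × 1.3
W_by_gas = 3704 J; work on gas = −W_by = -3704 J.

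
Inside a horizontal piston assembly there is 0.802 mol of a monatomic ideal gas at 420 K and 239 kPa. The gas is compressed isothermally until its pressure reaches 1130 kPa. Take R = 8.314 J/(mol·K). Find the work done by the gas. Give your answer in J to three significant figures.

Isothermal process: W = nRT ln(V₂/V₁) = nRT ln(P₁/P₂).
W = (0.802)(8.314)(420) × ln(239/1130)
  = 2800 × ln(0.2115) = 2800 × -1.554
W_by_gas = -4351 J.

W ≈ -4350 J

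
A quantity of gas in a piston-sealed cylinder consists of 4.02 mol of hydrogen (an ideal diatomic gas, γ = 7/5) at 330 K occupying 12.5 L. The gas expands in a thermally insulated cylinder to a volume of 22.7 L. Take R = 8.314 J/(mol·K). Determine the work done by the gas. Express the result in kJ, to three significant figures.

Adiabatic: TV^(γ−1) = const with γ = 7/5.
T₂ = T₁ (V₁/V₂)^(γ−1) = 330 × (12.5/22.7)^0.4 = 330 × 0.7877 = 259.9 K.
W_by = nCᵥ(T₁ − T₂) = (4.02)(20.79)(330 − 259.9) = 5854 J.

W ≈ 5.85 kJ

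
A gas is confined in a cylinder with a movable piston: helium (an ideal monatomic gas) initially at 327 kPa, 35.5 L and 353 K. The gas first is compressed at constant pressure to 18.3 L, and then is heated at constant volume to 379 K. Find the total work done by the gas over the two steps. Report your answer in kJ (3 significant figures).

Step 1 (isobaric): W = PΔV = (327 kPa)(18.3 − 35.5 L) = -5624 J.
Step 2 (isochoric): W = 0 (constant volume).
W_total = -5624 + 0 = -5624 J.

W_total ≈ -5.62 kJ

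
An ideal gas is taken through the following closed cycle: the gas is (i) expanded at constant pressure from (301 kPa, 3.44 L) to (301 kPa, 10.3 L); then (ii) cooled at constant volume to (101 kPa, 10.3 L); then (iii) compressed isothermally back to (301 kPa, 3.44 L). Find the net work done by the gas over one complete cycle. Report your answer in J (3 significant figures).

Leg (i): W = PΔV = (301)(10.3 − 3.44) = 2065 J.
Leg (ii): W = 0.
Leg (iii): W = PᵢVᵢ ln(V_f/Vᵢ) = (1040) ln(3.44/10.3) = -1141 J.
W_net = 2065 − 1141 = 924 J.

W_net ≈ 924 J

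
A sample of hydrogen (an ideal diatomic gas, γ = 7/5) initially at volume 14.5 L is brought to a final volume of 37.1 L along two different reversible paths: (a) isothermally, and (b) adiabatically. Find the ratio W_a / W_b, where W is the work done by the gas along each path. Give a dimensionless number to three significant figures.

W_a / W_b ≈ 1.20

Path (a) isothermal: W = P₁V₁ ln(V₂/V₁) → W_a/(P₁V₁) = 0.9395.
Path (b) adiabatic: W = P₁V₁(1 − (V₁/V₂)^(γ−1))/(γ−1) → W_b/(P₁V₁) = 0.7831.
W_a / W_b = 0.9395 / 0.7831 = 1.2.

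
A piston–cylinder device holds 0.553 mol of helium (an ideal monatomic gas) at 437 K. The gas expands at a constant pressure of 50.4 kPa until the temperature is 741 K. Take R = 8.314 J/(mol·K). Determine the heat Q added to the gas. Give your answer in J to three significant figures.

Q ≈ 3490 J

Isobaric: W = nRΔT = (0.553)(8.314)(304) = 1398 J.
ΔU = nCᵥΔT with Cᵥ = 3R/2: ΔU = (0.553)(12.47)(304) = 2097 J.
Q = ΔU + W = 2097 + 1398 = 3494 J.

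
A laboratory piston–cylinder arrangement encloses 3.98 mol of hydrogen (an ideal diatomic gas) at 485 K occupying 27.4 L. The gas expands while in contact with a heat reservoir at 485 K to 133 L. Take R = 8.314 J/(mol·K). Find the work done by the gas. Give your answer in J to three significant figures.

W ≈ 25400 J

Isothermal: W = nRT ln(V₂/V₁).
W = (3.98)(8.314)(485) × ln(133/27.4)
  = 16049 × 1.58
W_by_gas = 25354 J.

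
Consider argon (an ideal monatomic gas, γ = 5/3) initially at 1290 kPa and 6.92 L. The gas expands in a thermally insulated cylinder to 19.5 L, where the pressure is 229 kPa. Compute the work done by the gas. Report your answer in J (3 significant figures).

W ≈ 6690 J

Adiabatic: W = (P₁V₁ − P₂V₂)/(γ − 1) with γ = 5/3.
P₁V₁ = 8927 J, P₂V₂ = 4466 J.
W = (8927 − 4466) / 0.6667 = 6692 J.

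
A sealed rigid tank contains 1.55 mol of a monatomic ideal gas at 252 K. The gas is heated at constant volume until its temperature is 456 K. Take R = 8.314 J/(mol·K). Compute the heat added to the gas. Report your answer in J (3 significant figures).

Q ≈ 3940 J

Constant volume ⇒ W = 0, so Q = ΔU = nCᵥΔT with Cᵥ = 3R/2 = 12.47 J/(mol·K).
ΔU = (1.55)(12.47)(456 − 252) = 3943 J.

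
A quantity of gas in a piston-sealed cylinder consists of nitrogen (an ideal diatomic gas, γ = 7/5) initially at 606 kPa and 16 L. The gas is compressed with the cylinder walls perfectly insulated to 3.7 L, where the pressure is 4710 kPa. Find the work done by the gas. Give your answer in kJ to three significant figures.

Adiabatic: W = (P₁V₁ − P₂V₂)/(γ − 1) with γ = 7/5.
P₁V₁ = 9696 J, P₂V₂ = 17427 J.
W = (9696 − 17427) / 0.4 = -19328 J.

W ≈ -19.3 kJ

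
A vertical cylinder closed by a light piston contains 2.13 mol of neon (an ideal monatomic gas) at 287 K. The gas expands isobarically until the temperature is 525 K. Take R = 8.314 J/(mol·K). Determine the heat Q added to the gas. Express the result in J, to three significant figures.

Q ≈ 10500 J

Isobaric: W = nRΔT = (2.13)(8.314)(238) = 4215 J.
ΔU = nCᵥΔT with Cᵥ = 3R/2: ΔU = (2.13)(12.47)(238) = 6322 J.
Q = ΔU + W = 6322 + 4215 = 10537 J.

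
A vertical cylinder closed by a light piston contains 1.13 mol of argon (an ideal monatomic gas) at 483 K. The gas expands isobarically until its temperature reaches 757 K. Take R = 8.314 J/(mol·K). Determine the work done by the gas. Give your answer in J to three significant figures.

W ≈ 2570 J

Isobaric: W = P ΔV = nR ΔT.
W = (1.13)(8.314)(757 − 483) = 2574 J.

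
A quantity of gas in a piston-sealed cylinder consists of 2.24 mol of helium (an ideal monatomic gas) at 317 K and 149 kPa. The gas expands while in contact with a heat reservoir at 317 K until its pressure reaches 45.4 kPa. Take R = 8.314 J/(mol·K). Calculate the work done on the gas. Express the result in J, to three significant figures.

W ≈ -7020 J

Isothermal process: W = nRT ln(V₂/V₁) = nRT ln(P₁/P₂).
W = (2.24)(8.314)(317) × ln(149/45.4)
  = 5904 × ln(3.282) = 5904 × 1.188
W_by_gas = 7016 J; work on gas = −W_by = -7016 J.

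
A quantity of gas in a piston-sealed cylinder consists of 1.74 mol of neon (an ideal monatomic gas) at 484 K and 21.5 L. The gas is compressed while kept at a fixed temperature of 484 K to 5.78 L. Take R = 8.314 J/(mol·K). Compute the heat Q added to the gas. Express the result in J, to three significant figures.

Q ≈ -9200 J

Isothermal ⇒ ΔU = 0, so Q = W = nRT ln(V₂/V₁).
Q = (1.74)(8.314)(484) ln(5.78/21.5) = 7002 × -1.314 = -9198 J.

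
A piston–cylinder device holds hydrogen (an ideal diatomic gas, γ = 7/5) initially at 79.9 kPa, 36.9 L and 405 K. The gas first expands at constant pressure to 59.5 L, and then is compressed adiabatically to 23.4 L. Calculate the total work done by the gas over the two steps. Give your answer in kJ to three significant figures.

Step 1 (isobaric): W = PΔV = (79.9 kPa)(59.5 − 36.9 L) = 1806 J.
After step 1: P = 79.9 kPa, V = 59.5 L, T = 653 K.
Step 2 (adiabatic): W = (P₁V₁ − P₂V₂)/(γ−1) = (4754 − 6905)/0.4 = -5378 J.
W_total = 1806 − 5378 = -3572 J.

W_total ≈ -3.57 kJ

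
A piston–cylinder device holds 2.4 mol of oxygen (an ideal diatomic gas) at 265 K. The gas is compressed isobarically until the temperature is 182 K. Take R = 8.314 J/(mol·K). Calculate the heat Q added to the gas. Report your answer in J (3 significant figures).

Q ≈ -5800 J

Isobaric: W = nRΔT = (2.4)(8.314)(-83) = -1656 J.
ΔU = nCᵥΔT with Cᵥ = 5R/2: ΔU = (2.4)(20.79)(-83) = -4140 J.
Q = ΔU + W = -4140 − 1656 = -5797 J.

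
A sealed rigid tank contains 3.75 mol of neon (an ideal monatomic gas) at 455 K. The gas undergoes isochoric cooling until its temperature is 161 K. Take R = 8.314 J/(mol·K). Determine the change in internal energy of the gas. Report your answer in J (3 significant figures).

Constant volume ⇒ W = 0, so Q = ΔU = nCᵥΔT with Cᵥ = 3R/2 = 12.47 J/(mol·K).
ΔU = (3.75)(12.47)(161 − 455) = -13749 J.

ΔU ≈ -13700 J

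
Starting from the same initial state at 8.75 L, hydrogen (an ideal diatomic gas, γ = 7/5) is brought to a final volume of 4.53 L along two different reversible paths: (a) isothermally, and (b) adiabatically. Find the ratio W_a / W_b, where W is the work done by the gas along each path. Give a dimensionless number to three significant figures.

Path (a) isothermal: W = P₁V₁ ln(V₂/V₁) → W_a/(P₁V₁) = -0.6583.
Path (b) adiabatic: W = P₁V₁(1 − (V₁/V₂)^(γ−1))/(γ−1) → W_b/(P₁V₁) = -0.7531.
W_a / W_b = -0.6583 / -0.7531 = 0.8741.

W_a / W_b ≈ 0.874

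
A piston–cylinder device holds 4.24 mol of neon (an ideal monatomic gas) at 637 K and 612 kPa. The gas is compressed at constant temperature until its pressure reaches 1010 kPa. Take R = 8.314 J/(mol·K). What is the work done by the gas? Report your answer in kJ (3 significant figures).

Isothermal process: W = nRT ln(V₂/V₁) = nRT ln(P₁/P₂).
W = (4.24)(8.314)(637) × ln(612/1010)
  = 22455 × ln(0.6059) = 22455 × -0.501
W_by_gas = -11249 J.

W ≈ -11.2 kJ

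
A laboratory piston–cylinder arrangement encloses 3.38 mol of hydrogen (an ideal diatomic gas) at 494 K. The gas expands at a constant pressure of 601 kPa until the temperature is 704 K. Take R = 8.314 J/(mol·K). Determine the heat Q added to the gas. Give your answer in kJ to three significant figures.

Isobaric: W = nRΔT = (3.38)(8.314)(210) = 5901 J.
ΔU = nCᵥΔT with Cᵥ = 5R/2: ΔU = (3.38)(20.79)(210) = 14753 J.
Q = ΔU + W = 14753 + 5901 = 20654 J.

Q ≈ 20.7 kJ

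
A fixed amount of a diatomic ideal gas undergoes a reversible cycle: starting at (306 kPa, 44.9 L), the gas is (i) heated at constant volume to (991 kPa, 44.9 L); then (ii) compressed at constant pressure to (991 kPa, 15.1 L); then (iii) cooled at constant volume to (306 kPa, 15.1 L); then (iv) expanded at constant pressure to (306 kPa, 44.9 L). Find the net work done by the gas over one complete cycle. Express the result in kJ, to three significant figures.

W_net ≈ -20.4 kJ

Constant-volume legs do no work.
W(ii) = (991)(15.1 − 44.9) = -29532 J; W(iv) = (306)(44.9 − 15.1) = 9119 J.
W_net = -29532 + 9119 = -20413 J (the counter-clockwise enclosed area).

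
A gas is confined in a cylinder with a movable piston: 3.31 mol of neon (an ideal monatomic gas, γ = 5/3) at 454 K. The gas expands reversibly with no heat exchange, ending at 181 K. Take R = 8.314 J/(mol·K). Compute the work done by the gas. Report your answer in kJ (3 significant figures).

W ≈ 11.3 kJ

Adiabatic ⇒ Q = 0, so W_by = −ΔU = nCᵥ(T₁ − T₂).
Cᵥ = 3R/2 = 12.47 J/(mol·K).
W = (3.31)(12.47)(454 − 181) = 11269 J.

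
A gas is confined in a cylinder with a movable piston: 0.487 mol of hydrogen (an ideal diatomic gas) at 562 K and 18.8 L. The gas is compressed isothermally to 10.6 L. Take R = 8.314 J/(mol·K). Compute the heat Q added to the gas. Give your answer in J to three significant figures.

Isothermal ⇒ ΔU = 0, so Q = W = nRT ln(V₂/V₁).
Q = (0.487)(8.314)(562) ln(10.6/18.8) = 2275 × -0.573 = -1304 J.

Q ≈ -1300 J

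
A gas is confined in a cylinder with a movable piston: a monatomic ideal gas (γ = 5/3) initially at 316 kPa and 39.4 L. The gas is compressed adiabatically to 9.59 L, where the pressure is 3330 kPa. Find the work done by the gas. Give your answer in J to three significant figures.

W ≈ -29200 J

Adiabatic: W = (P₁V₁ − P₂V₂)/(γ − 1) with γ = 5/3.
P₁V₁ = 12450 J, P₂V₂ = 31935 J.
W = (12450 − 31935) / 0.6667 = -29226 J.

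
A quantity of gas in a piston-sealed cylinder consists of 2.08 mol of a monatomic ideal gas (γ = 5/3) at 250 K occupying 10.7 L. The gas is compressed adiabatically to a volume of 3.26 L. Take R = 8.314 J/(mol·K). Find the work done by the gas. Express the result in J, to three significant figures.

W ≈ -7840 J

Adiabatic: TV^(γ−1) = const with γ = 5/3.
T₂ = T₁ (V₁/V₂)^(γ−1) = 250 × (10.7/3.26)^0.667 = 250 × 2.209 = 552.1 K.
W_by = nCᵥ(T₁ − T₂) = (2.08)(12.47)(250 − 552.1) = -7837 J.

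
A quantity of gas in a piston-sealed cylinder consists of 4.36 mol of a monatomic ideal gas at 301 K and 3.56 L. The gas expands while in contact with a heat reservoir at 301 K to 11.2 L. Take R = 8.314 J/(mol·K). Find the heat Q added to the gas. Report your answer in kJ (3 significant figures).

Q ≈ 12.5 kJ

Isothermal ⇒ ΔU = 0, so Q = W = nRT ln(V₂/V₁).
Q = (4.36)(8.314)(301) ln(11.2/3.56) = 10911 × 1.146 = 12506 J.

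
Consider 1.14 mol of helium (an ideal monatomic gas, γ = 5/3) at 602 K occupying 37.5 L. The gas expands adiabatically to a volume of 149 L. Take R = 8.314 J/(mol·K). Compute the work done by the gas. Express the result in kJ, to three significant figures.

Adiabatic: TV^(γ−1) = const with γ = 5/3.
T₂ = T₁ (V₁/V₂)^(γ−1) = 602 × (37.5/149)^0.667 = 602 × 0.3986 = 240 K.
W_by = nCᵥ(T₁ − T₂) = (1.14)(12.47)(602 − 240) = 5147 J.

W ≈ 5.15 kJ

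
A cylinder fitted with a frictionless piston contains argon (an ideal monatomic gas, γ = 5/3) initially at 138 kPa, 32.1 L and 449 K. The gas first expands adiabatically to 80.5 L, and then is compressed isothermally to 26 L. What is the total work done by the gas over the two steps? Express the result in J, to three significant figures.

Step 1 (adiabatic): W = (P₁V₁ − P₂V₂)/(γ−1) = (4430 − 2400)/0.667 = 3045 J.
After step 1: P = 29.81 kPa, V = 80.5 L, T = 243.2 K.
Step 2 (isothermal): W = P₁V₁ ln(V₂/V₁) = (2400) ln(26/80.5) = -2712 J.
W_total = 3045 − 2712 = 332.6 J.

W_total ≈ 333 J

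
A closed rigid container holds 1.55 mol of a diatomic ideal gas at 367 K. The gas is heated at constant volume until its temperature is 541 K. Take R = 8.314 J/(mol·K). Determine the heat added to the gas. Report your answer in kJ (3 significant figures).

Q ≈ 5.61 kJ

Constant volume ⇒ W = 0, so Q = ΔU = nCᵥΔT with Cᵥ = 5R/2 = 20.79 J/(mol·K).
ΔU = (1.55)(20.79)(541 − 367) = 5606 J.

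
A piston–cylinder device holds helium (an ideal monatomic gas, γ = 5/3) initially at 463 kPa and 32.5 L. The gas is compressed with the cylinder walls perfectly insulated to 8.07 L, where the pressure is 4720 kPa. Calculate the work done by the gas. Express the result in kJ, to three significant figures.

Adiabatic: W = (P₁V₁ − P₂V₂)/(γ − 1) with γ = 5/3.
P₁V₁ = 15048 J, P₂V₂ = 38090 J.
W = (15048 − 38090) / 0.6667 = -34564 J.

W ≈ -34.6 kJ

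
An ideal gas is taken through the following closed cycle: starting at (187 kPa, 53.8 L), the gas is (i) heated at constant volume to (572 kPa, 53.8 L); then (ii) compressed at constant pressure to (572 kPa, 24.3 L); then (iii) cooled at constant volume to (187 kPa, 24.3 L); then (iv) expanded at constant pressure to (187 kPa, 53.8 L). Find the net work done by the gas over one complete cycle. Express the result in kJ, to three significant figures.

Constant-volume legs do no work.
W(ii) = (572)(24.3 − 53.8) = -16874 J; W(iv) = (187)(53.8 − 24.3) = 5516 J.
W_net = -16874 + 5516 = -11357 J (the counter-clockwise enclosed area).

W_net ≈ -11.4 kJ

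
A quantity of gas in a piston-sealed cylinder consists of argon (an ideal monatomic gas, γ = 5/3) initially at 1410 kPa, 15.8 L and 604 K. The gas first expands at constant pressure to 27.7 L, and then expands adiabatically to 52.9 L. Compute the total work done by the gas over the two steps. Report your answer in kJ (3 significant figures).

W_total ≈ 37.3 kJ

Step 1 (isobaric): W = PΔV = (1410 kPa)(27.7 − 15.8 L) = 16779 J.
After step 1: P = 1410 kPa, V = 27.7 L, T = 1059 K.
Step 2 (adiabatic): W = (P₁V₁ − P₂V₂)/(γ−1) = (39057 − 25374)/0.667 = 20525 J.
W_total = 16779 + 20525 = 37304 J.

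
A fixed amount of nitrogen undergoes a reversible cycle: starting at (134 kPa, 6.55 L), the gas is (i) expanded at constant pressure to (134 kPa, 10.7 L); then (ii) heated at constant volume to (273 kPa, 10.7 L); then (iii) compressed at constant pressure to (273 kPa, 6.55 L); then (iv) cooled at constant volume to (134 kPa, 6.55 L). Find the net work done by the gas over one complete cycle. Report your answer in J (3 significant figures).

Constant-volume legs do no work.
W(i) = (134)(10.7 − 6.55) = 556.1 J; W(iii) = (273)(6.55 − 10.7) = -1133 J.
W_net = 556.1 − 1133 = -576.8 J (the counter-clockwise enclosed area).

W_net ≈ -577 J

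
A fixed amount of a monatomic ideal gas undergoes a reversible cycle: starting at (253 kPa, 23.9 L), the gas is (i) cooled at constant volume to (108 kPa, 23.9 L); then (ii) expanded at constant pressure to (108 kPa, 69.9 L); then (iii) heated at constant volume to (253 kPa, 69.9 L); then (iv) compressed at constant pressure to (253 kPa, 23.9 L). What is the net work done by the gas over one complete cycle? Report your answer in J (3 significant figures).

W_net ≈ -6670 J

Constant-volume legs do no work.
W(ii) = (108)(69.9 − 23.9) = 4968 J; W(iv) = (253)(23.9 − 69.9) = -11638 J.
W_net = 4968 − 11638 = -6670 J (the counter-clockwise enclosed area).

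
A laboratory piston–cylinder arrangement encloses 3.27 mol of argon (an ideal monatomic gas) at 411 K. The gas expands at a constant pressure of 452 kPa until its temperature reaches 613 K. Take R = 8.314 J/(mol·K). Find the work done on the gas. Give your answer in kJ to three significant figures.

Isobaric: W = P ΔV = nR ΔT.
W = (3.27)(8.314)(613 − 411) = 5492 J.
Work on gas = −W_by = -5492 J.

W ≈ -5.49 kJ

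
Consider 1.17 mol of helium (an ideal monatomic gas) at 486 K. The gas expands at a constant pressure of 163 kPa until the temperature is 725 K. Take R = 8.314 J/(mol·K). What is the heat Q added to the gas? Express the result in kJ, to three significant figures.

Q ≈ 5.81 kJ

Isobaric: W = nRΔT = (1.17)(8.314)(239) = 2325 J.
ΔU = nCᵥΔT with Cᵥ = 3R/2: ΔU = (1.17)(12.47)(239) = 3487 J.
Q = ΔU + W = 3487 + 2325 = 5812 J.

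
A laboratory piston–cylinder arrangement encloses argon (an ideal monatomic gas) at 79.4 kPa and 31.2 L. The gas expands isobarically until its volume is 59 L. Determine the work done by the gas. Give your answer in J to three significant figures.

W ≈ 2210 J

Isobaric: W = P ΔV.
W = (79.4 kPa)(59 − 31.2 L) = (79.4)(27.8) = 2207 J.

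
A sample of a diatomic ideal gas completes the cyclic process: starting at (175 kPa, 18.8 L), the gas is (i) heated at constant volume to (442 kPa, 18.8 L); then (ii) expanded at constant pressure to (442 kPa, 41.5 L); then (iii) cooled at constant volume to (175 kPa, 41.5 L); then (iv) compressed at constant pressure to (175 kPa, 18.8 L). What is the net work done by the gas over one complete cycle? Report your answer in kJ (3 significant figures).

W_net ≈ 6.06 kJ

Constant-volume legs do no work.
W(ii) = (442)(41.5 − 18.8) = 10033 J; W(iv) = (175)(18.8 − 41.5) = -3972 J.
W_net = 10033 − 3972 = 6061 J (the clockwise enclosed area).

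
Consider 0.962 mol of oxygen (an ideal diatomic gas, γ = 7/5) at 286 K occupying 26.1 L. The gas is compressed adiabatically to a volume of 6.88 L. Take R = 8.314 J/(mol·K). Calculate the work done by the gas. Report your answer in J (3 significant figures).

Adiabatic: TV^(γ−1) = const with γ = 7/5.
T₂ = T₁ (V₁/V₂)^(γ−1) = 286 × (26.1/6.88)^0.4 = 286 × 1.705 = 487.5 K.
W_by = nCᵥ(T₁ − T₂) = (0.962)(20.79)(286 − 487.5) = -4029 J.

W ≈ -4030 J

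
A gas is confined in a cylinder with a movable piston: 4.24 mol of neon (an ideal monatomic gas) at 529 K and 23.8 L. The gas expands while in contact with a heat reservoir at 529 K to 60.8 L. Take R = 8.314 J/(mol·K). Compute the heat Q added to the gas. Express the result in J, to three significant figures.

Isothermal ⇒ ΔU = 0, so Q = W = nRT ln(V₂/V₁).
Q = (4.24)(8.314)(529) ln(60.8/23.8) = 18648 × 0.9379 = 17490 J.

Q ≈ 17500 J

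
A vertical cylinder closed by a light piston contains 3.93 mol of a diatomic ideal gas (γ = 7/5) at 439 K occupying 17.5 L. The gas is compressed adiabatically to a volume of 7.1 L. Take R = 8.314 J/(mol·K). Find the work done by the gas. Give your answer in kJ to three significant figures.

W ≈ -15.6 kJ

Adiabatic: TV^(γ−1) = const with γ = 7/5.
T₂ = T₁ (V₁/V₂)^(γ−1) = 439 × (17.5/7.1)^0.4 = 439 × 1.435 = 629.8 K.
W_by = nCᵥ(T₁ − T₂) = (3.93)(20.79)(439 − 629.8) = -15582 J.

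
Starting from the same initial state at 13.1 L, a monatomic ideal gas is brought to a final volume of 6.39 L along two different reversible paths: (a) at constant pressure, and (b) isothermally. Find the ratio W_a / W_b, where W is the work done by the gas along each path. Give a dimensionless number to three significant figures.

Path (a) isobaric: W = P₁(V₂ − V₁) → W_a/(P₁V₁) = -0.5122.
Path (b) isothermal: W = P₁V₁ ln(V₂/V₁) → W_b/(P₁V₁) = -0.7179.
W_a / W_b = -0.5122 / -0.7179 = 0.7135.

W_a / W_b ≈ 0.714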